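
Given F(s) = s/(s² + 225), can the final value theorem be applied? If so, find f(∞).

The final value theorem requires all poles of sF(s) in the left half-plane. sF(s) = s²/(s² + 225) has poles at s = ±15i (imaginary axis). Theorem does NOT apply (oscillatory system).

Final answer: Not applicable (oscillatory)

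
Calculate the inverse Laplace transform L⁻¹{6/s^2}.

L⁻¹{n!/s^(n+1)} = t^n with n=1. So L⁻¹{1/s^2} = t, and L⁻¹{6/s^2} = (6/1)·t = 6·t

Final answer: 6·t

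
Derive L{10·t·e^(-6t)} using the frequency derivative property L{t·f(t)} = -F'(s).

L{e^(-6t)} = 1/(s+6). By frequency derivative: L{t·e^(-6t)} = -d/ds[1/(s+6)] = -(-1)/(s+6)² = 1/(s+6)². Then L{10·t·e^(-6t)} = 10·1/(s+6)² = 10/(s+6)²

Final answer: 10/(s+6)²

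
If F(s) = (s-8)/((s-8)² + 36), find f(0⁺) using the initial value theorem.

f(0⁺) = lim_{s→∞} sF(s) = lim_{s→∞} s(s-8)/((s-8)² + 36) = 1

Final answer: 1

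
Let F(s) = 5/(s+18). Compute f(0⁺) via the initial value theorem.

f(0⁺) = lim_{s→∞} s·5/(s+18) = lim_{s→∞} 5s/(s+18) = 5

Final answer: 5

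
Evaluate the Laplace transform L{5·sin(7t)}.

L{sin(ωt)} = ω/(s² + ω²), so L{sin(7t)} = 7/(s² + 49). Then L{5·sin(7t)} = 5·7/(s² + 49) = 35/(s² + 49)

Final answer: 35/(s² + 49)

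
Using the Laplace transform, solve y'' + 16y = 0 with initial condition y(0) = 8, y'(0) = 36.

L{y''} + 16L{y} = 0. s²Y - 8s - 36 + 16Y = 0. Y(s² + 16) = 8s + 36. Y = (8s + 36)/(s² + 16). Inverting: y(t) = 8cos(4t) + 9sin(4t)

Final answer: y(t) = 8cos(4t) + 9sin(4t)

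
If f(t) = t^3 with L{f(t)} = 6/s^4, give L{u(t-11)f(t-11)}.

Time shift theorem: L{u(t-a)f(t-a)} = e^(-as)F(s). Here a=11, F(s) = 6/s^4, so L{u(t-11)f(t-11)} = e^(-11s)·6/s^4

Final answer: e^(-11s)·6/s^4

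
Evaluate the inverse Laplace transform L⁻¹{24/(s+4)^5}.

L⁻¹{n!/(s-a)^(n+1)} = t^n·e^(at), so L⁻¹{24/(s+4)^5} = t^4·e^(-4t)

Final answer: t^4·e^(-4t)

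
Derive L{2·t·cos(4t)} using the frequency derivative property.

L{cos(4t)} = s/(s² + 16). Derivative: d/ds[s/(s² + 16)] = [(s² + 16) - s·2s]/(s² + 16)² = (16 - s²)/(s² + 16)². So L{t·cos(4t)} = -F'(s) = (s² - 16)/(s² + 16)². Then L{2·t·cos(4t)} = 2·(s² - 16)/(s² + 16)²

Final answer: 2·(s² - 16)/(s² + 16)²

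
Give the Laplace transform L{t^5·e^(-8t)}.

L{t^n·e^(at)} = n!/(s-a)^(n+1), so L{t^5·e^(-8t)} = 120/(s+8)^6

Final answer: 120/(s+8)^6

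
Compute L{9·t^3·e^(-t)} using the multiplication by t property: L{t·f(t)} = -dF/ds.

Using L{t^n·e^(at)} = n!/(s-a)^(n+1), L{t^3·e^(-t)} = 6/(s+1)^4, so L{9·t^3·e^(-t)} = 9·6/(s+1)^4 = 54/(s+1)^4

Final answer: 54/(s+1)^4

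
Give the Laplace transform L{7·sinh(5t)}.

L{sinh(ωt)} = ω/(s² - ω²), so L{sinh(5t)} = 5/(s² - 25). Then L{7·sinh(5t)} = 7·5/(s² - 25) = 35/(s² - 25)

Final answer: 35/(s² - 25)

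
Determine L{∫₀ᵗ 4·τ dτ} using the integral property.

L{∫₀ᵗ f(τ)dτ} = F(s)/s with f(t) = 4t. F(s) = 4/s^2, so L{∫₀ᵗ 4·τ dτ} = (4/s^2)/s = 4/s^3. (Check: ∫₀ᵗ 4·τ dτ = 4t^2/2.)

Final answer: 4/s^3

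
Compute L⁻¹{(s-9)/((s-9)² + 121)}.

Using frequency shift: L⁻¹{(s-a)/((s-a)² + b²)} = e^(at)cos(bt). Here a=9, b=11

Final answer: e^(9t)·cos(11t)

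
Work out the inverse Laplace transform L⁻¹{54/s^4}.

L⁻¹{n!/s^(n+1)} = t^n with n=3. So L⁻¹{6/s^4} = t^3, and L⁻¹{54/s^4} = (54/6)·t^3 = 9·t^3

Final answer: 9·t^3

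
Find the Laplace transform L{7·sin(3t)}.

L{sin(ωt)} = ω/(s² + ω²), so L{sin(3t)} = 3/(s² + 9). Then L{7·sin(3t)} = 7·3/(s² + 9) = 21/(s² + 9)

Final answer: 21/(s² + 9)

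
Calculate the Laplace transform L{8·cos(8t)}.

L{cos(ωt)} = s/(s² + ω²), so L{cos(8t)} = s/(s² + 64). Then L{8·cos(8t)} = 8·s/(s² + 64) = 8s/(s² + 64)

Final answer: 8s/(s² + 64)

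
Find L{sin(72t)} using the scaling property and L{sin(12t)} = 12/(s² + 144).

Using L{f(at)} = (1/a)F(s/a) with a=6: L{sin(72t)} = (1/6) · 12/((s/6)² + 144) = (1/6) · 12·36/(s² + 5184) = 72/(s² + 5184)

Final answer: 72/(s² + 5184)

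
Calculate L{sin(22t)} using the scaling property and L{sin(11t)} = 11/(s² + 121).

Using L{f(at)} = (1/a)F(s/a) with a=2: L{sin(22t)} = (1/2) · 11/((s/2)² + 121) = (1/2) · 11·4/(s² + 484) = 22/(s² + 484)

Final answer: 22/(s² + 484)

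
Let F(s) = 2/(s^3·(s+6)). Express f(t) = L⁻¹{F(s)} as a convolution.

2/(s^3·(s+6)) = (2/s^3)·(1/(s+6)) = L{t^2}·L{e^(-6t)}. So f(t) = t^2*e^(-6t) = ∫₀ᵗ τ^2·e^(-6(t-τ)) dτ

Final answer: ∫₀ᵗ τ^2·e^(-6(t-τ)) dτ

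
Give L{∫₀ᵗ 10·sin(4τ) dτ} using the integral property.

L{∫₀ᵗ f(τ)dτ} = F(s)/s with F(s) = 40/(s² + 16), so the result is (40/(s² + 16))/s = 40/(s(s² + 16))

Final answer: 40/(s(s² + 16))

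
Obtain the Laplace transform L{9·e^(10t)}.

L{e^(at)} = 1/(s-a), so L{e^(10t)} = 1/(s-10). Then L{9·e^(10t)} = 9/(s-10)

Final answer: 9/(s-10)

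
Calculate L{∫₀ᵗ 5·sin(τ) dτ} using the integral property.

L{∫₀ᵗ f(τ)dτ} = F(s)/s with F(s) = 5/(s² + 1), so the result is (5/(s² + 1))/s = 5/(s(s² + 1))

Final answer: 5/(s(s² + 1))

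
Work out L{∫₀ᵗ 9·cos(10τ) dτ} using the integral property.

L{∫₀ᵗ f(τ)dτ} = F(s)/s with F(s) = 9s/(s² + 100), so the result is (9s/(s² + 100))/s = 9/(s² + 100)

Final answer: 9/(s² + 100)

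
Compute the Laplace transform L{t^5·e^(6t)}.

L{t^n·e^(at)} = n!/(s-a)^(n+1), so L{t^5·e^(6t)} = 120/(s-6)^6

Final answer: 120/(s-6)^6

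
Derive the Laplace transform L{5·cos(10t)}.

L{cos(ωt)} = s/(s² + ω²), so L{cos(10t)} = s/(s² + 100). Then L{5·cos(10t)} = 5·s/(s² + 100) = 5s/(s² + 100)

Final answer: 5s/(s² + 100)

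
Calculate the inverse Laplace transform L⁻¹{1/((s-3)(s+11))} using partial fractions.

Decompose: A/(s-3) + B/(s+11). A = 1/14, B = -1/14. f(t) = (e^(3t) - e^(-11t))/14

Final answer: (e^(3t) - e^(-11t))/14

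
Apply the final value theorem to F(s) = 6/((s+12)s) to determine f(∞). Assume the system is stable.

f(∞) = lim_{s→0} sF(s) = lim_{s→0} 6/(s+12) = 1/2

Final answer: 1/2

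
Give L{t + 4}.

L{t + 4} = L{t} + 4·L{1} = 1/s² + 4/s

Final answer: 1/s² + 4/s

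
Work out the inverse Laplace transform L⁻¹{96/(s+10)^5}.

L⁻¹{n!/(s-a)^(n+1)} = t^n·e^(at) with n=4, a=-10. So L⁻¹{24/(s+10)^5} = t^4·e^(-10t), and L⁻¹{96/(s+10)^5} = (96/24)·t^4·e^(-10t) = 4·t^4·e^(-10t)

Final answer: 4·t^4·e^(-10t)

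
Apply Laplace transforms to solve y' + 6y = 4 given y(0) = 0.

sY + 6Y = 4/s. Y = 4/(s(s+6)). Partial fractions: Y = 2/3/s - 2/3/(s+6)

Final answer: y(t) = 2/3(1 - e^(-6t))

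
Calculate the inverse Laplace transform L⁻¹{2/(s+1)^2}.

L⁻¹{n!/(s-a)^(n+1)} = t^n·e^(at) with n=1, a=-1. So L⁻¹{1/(s+1)^2} = t·e^(-t), and L⁻¹{2/(s+1)^2} = (2/1)·t·e^(-t) = 2·t·e^(-t)

Final answer: 2·t·e^(-t)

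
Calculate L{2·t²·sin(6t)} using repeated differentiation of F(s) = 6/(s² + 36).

F(s) = 6/(s² + 36). F'(s) = -12s/(s² + 36)². F''(s) = -12(36 - 3s²)/(s² + 36)³ = (36s² - 432)/(s² + 36)³. So L{t²·sin(6t)} = (-1)² F''(s) = (36s² - 432)/(s² + 36)³. Then L{2·t²·sin(6t)} = 2·(36s² - 432)/(s² + 36)³ = (72s² - 864)/(s² + 36)³

Final answer: (72s² - 864)/(s² + 36)³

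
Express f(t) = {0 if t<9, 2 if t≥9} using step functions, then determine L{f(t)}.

f(t) = 2·u(t-9). L{u(t-9)} = e^(-9s)/s, so L{f(t)} = 2·e^(-9s)/s

Final answer: 2·e^(-9s)/s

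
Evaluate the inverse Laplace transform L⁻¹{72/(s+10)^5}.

L⁻¹{n!/(s-a)^(n+1)} = t^n·e^(at) with n=4, a=-10. So L⁻¹{24/(s+10)^5} = t^4·e^(-10t), and L⁻¹{72/(s+10)^5} = (72/24)·t^4·e^(-10t) = 3·t^4·e^(-10t)

Final answer: 3·t^4·e^(-10t)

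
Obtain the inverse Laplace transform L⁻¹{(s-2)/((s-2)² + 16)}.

Using frequency shift, L⁻¹{(s-2)/((s-2)² + 16)} = e^(2t)·cos(4t)

Final answer: e^(2t)·cos(4t)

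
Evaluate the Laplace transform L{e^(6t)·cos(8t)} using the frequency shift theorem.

Frequency shift: L{e^(at)f(t)} = F(s-a). L{e^(6t)·cos(8t)} = (s-6)/((s-6)² + 64)

Final answer: (s-6)/((s-6)² + 64)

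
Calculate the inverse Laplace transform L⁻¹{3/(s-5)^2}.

L⁻¹{n!/(s-a)^(n+1)} = t^n·e^(at) with n=1, a=5. So L⁻¹{1/(s-5)^2} = t·e^(5t), and L⁻¹{3/(s-5)^2} = (3/1)·t·e^(5t) = 3·t·e^(5t)

Final answer: 3·t·e^(5t)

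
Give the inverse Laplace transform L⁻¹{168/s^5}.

L⁻¹{n!/s^(n+1)} = t^n with n=4. So L⁻¹{24/s^5} = t^4, and L⁻¹{168/s^5} = (168/24)·t^4 = 7·t^4

Final answer: 7·t^4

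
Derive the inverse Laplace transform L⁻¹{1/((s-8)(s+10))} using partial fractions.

Decompose: A/(s-8) + B/(s+10). A = 1/18, B = -1/18. f(t) = (e^(8t) - e^(-10t))/18

Final answer: (e^(8t) - e^(-10t))/18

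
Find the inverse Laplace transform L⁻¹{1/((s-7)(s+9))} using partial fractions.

Decompose: A/(s-7) + B/(s+9). A = 1/16, B = -1/16. f(t) = (e^(7t) - e^(-9t))/16

Final answer: (e^(7t) - e^(-9t))/16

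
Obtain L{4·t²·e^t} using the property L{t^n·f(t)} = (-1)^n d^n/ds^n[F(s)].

L{e^t} = 1/(s-1). d/ds[1/(s-1)] = -1/(s-1)². d²/ds²[1/(s-1)] = 2/(s-1)³. So L{t²·e^t} = (-1)² · 2/(s-1)³ = 2/(s-1)³. Then L{4·t²·e^t} = 4·2/(s-1)³ = 8/(s-1)³

Final answer: 8/(s-1)³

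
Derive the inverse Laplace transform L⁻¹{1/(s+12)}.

L⁻¹{1/(s-a)} = e^(at), so L⁻¹{1/(s+12)} = e^(-12t)

Final answer: e^(-12t)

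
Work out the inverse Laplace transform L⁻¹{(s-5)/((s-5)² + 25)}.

Using frequency shift, L⁻¹{(s-5)/((s-5)² + 25)} = e^(5t)·cos(5t)

Final answer: e^(5t)·cos(5t)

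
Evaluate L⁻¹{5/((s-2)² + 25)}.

Form: b/((s-a)² + b²) → e^(at)sin(bt). With a=2, b=5

Final answer: e^(2t)·sin(5t)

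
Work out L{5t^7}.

L{t^n} = n!/s^(n+1). So L{5t^7} = 5·7!/s^8 = 25200/s^8

Final answer: 25200/s^8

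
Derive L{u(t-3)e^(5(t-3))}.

u(t-a)f(t-a) with f(t)=e^(5t). L{e^(5t)} = 1/(s-5). By time shift: e^(-3s)/(s-5)

Final answer: e^(-3s)/(s-5)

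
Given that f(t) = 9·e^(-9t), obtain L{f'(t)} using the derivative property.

f(0) = 9, F(s) = 9/(s+9). L{f'(t)} = s·F(s) - f(0) = 9s/(s+9) - 9 = (9s - 9(s+9))/(s+9) = -81/(s+9)

Final answer: -81/(s+9)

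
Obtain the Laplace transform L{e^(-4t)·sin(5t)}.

L{e^(at)·sin(ωt)} = ω/((s-a)² + ω²), so L{e^(-4t)·sin(5t)} = 5/((s+4)² + 25)

Final answer: 5/((s+4)² + 25)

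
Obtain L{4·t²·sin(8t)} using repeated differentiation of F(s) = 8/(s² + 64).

F(s) = 8/(s² + 64). F'(s) = -16s/(s² + 64)². F''(s) = -16(64 - 3s²)/(s² + 64)³ = (48s² - 1024)/(s² + 64)³. So L{t²·sin(8t)} = (-1)² F''(s) = (48s² - 1024)/(s² + 64)³. Then L{4·t²·sin(8t)} = 4·(48s² - 1024)/(s² + 64)³ = (192s² - 4096)/(s² + 64)³

Final answer: (192s² - 4096)/(s² + 64)³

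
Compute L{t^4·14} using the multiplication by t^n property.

L{14} = 14/s. d^1/ds^1[1/s] = -1/s². d^2/ds^2[1/s] = 2/s^3. d^3/ds^3[1/s] = -6/s^4. d^4/ds^4[1/s] = 24/s^5. So L{t^4} = (-1)^{4}·24/s^5 = 24/s^5. Then L{t^4·14} = 14·24/s^5 = 336/s^5

Final answer: 336/s^5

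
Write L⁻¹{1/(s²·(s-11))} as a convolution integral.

1/(s²·(s-11)) = (1/s^2)·(1/(s-11)) = L{t}·L{e^(11t)}. So f(t) = t*e^(11t) = ∫₀ᵗ τ·e^(11(t-τ)) dτ

Final answer: ∫₀ᵗ τ·e^(11(t-τ)) dτ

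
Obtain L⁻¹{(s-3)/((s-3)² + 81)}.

Using frequency shift: L⁻¹{(s-a)/((s-a)² + b²)} = e^(at)cos(bt). Here a=3, b=9

Final answer: e^(3t)·cos(9t)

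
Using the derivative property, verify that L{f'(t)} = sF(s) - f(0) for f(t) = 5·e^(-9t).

f'(t) = -45e^(-9t). Direct: L{f'(t)} = -45/(s+9). Property: s·5/(s+9) - 5 = (5s - 5(s+9))/(s+9) = -45/(s+9). ✓

Final answer: -45/(s+9)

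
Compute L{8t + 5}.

L{8t + 5} = 8·L{t} + 5·L{1} = 8/s² + 5/s

Final answer: 8/s² + 5/s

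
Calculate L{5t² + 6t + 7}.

L{5t² + 6t + 7} = 5·2/s³ + 6/s² + 7/s = 10/s³ + 6/s² + 7/s

Final answer: 10/s³ + 6/s² + 7/s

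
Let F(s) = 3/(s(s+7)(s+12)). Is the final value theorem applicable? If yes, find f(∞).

Poles of sF(s) = 3/((s+7)(s+12)) are at s = -7 and s = -12, both in the left half-plane. Theorem applies. f(∞) = lim_{s→0} sF(s) = 3/(7·12) = 1/28

Final answer: 1/28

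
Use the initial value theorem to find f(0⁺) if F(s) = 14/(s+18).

f(0⁺) = lim_{s→∞} s·14/(s+18) = lim_{s→∞} 14s/(s+18) = 14

Final answer: 14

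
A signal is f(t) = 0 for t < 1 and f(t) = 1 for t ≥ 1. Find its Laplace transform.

f(t) = u(t-1). L{u(t-1)} = e^(-s)/s, so L{f(t)} = e^(-s)/s

Final answer: e^(-s)/s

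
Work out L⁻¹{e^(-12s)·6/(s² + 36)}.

L⁻¹{6/(s² + 36)} = sin(6t). By the time shift theorem, L⁻¹{e^(-as)F(s)} = u(t-a)f(t-a) with a=12, so L⁻¹{e^(-12s)·6/(s² + 36)} = u(t-12)·sin(6(t-12))

Final answer: u(t-12)·sin(6(t-12))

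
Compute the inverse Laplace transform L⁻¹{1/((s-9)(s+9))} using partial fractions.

Decompose: A/(s-9) + B/(s+9). A = 1/18, B = -1/18. f(t) = (e^(9t) - e^(-9t))/18

Final answer: (e^(9t) - e^(-9t))/18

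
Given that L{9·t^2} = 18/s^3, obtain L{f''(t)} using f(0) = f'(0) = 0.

L{f''(t)} = s²F(s) - sf(0) - f'(0) = s²·18/s^3 - 0 - 0 = 18/s

Final answer: 18/s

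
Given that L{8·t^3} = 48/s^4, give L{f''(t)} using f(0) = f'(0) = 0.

L{f''(t)} = s²F(s) - sf(0) - f'(0) = s²·48/s^4 - 0 - 0 = 48/s^2

Final answer: 48/s^2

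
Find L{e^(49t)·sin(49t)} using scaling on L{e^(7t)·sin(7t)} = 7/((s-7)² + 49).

Scaling with a=7: L{e^(49t)·sin(49t)} = (1/7) · 7/((s/7-7)² + 49). Simplifying: 49/((s-49)² + 2401)

Final answer: 49/((s-49)² + 2401)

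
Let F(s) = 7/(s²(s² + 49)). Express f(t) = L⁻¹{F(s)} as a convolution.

7/(s²(s² + 49)) = (1/s²)·(7/(s² + 49)) = L{t}·L{sin(7t)}. So f(t) = t*(sin(7t)) = ∫₀ᵗ τ·sin(7(t-τ)) dτ

Final answer: ∫₀ᵗ τ·sin(7(t-τ)) dτ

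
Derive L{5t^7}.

L{t^n} = n!/s^(n+1). So L{5t^7} = 5·7!/s^8 = 25200/s^8

Final answer: 25200/s^8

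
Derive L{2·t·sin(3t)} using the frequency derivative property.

L{sin(3t)} = 3/(s² + 9). By L{t·f(t)} = -F'(s): -d/ds[3/(s² + 9)] = -(3)·(-2s)/(s² + 9)² = 6s/(s² + 9)². Then L{2·t·sin(3t)} = 2·6s/(s² + 9)² = 12s/(s² + 9)²

Final answer: 12s/(s² + 9)²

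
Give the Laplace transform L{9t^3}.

L{9t^3} = 9 · L{t^3} = 9 · 6/s^4 = 54/s^4

Final answer: 54/s^4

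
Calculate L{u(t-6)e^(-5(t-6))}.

u(t-a)f(t-a) with f(t)=e^(-5t). L{e^(-5t)} = 1/(s+5). By time shift: e^(-6s)/(s+5)

Final answer: e^(-6s)/(s+5)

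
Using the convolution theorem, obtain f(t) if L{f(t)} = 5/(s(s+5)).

5/(s(s+5)) = (5/s)·(1/(s+5)) = L{5}·L{e^(-5t)}. By convolution, f(t) = 5*e^(-5t) = ∫₀ᵗ 5·e^(-5τ) dτ = 5·(1 - e^(-5t))/5

Final answer: 5·(1 - e^(-5t))/5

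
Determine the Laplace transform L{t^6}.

L{t^n} = n!/s^(n+1), so L{t^6} = 720/s^7

Final answer: 720/s^7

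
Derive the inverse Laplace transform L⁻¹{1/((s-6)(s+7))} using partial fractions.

Decompose: A/(s-6) + B/(s+7). A = 1/13, B = -1/13. f(t) = (e^(6t) - e^(-7t))/13

Final answer: (e^(6t) - e^(-7t))/13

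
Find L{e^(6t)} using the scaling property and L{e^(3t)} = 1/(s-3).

Using L{f(at)} = (1/a)F(s/a) with a=2 and f(t) = e^(3t): L{e^(6t)} = (1/2) · 1/((s/2)-3) = (1/2) · 2/(s-6) = 1/(s-6)

Final answer: 1/(s-6)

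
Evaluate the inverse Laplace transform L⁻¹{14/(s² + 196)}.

L⁻¹{14/(s² + 196)} = sin(14t)

Final answer: sin(14t)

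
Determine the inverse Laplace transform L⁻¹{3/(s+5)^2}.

L⁻¹{n!/(s-a)^(n+1)} = t^n·e^(at) with n=1, a=-5. So L⁻¹{1/(s+5)^2} = t·e^(-5t), and L⁻¹{3/(s+5)^2} = (3/1)·t·e^(-5t) = 3·t·e^(-5t)

Final answer: 3·t·e^(-5t)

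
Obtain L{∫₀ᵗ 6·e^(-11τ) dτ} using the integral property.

L{∫₀ᵗ f(τ)dτ} = F(s)/s with F(s) = 6/(s+11), so L{∫₀ᵗ 6·e^(-11τ) dτ} = 6/(s(s+11))

Final answer: 6/(s(s+11))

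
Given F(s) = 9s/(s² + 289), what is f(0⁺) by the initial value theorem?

f(0⁺) = lim_{s→∞} s·9s/(s² + 289) = lim_{s→∞} 9s²/(s² + 289) = 9

Final answer: 9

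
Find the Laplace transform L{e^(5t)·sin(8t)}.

L{e^(at)·sin(ωt)} = ω/((s-a)² + ω²), so L{e^(5t)·sin(8t)} = 8/((s-5)² + 64)

Final answer: 8/((s-5)² + 64)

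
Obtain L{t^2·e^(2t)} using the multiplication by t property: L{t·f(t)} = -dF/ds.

Using L{t^n·e^(at)} = n!/(s-a)^(n+1), L{t^2·e^(2t)} = 2/(s-2)^3

Final answer: 2/(s-2)^3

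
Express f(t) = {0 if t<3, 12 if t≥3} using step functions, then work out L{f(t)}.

f(t) = 12·u(t-3). L{u(t-3)} = e^(-3s)/s, so L{f(t)} = 12·e^(-3s)/s

Final answer: 12·e^(-3s)/s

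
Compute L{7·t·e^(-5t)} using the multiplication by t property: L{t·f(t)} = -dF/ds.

Using L{t^n·e^(at)} = n!/(s-a)^(n+1), L{t·e^(-5t)} = 1/(s+5)^2, so L{7·t·e^(-5t)} = 7·1/(s+5)^2 = 7/(s+5)^2

Final answer: 7/(s+5)^2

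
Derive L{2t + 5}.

L{2t + 5} = 2·L{t} + 5·L{1} = 2/s² + 5/s

Final answer: 2/s² + 5/s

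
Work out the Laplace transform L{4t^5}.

L{4t^5} = 4 · L{t^5} = 4 · 120/s^6 = 480/s^6

Final answer: 480/s^6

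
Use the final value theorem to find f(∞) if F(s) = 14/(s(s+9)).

f(∞) = lim_{s→0} s·14/(s(s+9)) = lim_{s→0} 14/(s+9) = 14/9 = 14/9

Final answer: 14/9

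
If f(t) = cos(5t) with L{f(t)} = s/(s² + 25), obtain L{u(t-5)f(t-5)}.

Time shift theorem: L{u(t-a)f(t-a)} = e^(-as)F(s). Here a=5, F(s) = s/(s² + 25), so L{u(t-5)f(t-5)} = e^(-5s)·s/(s² + 25)

Final answer: e^(-5s)·s/(s² + 25)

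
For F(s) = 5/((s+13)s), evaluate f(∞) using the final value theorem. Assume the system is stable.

f(∞) = lim_{s→0} sF(s) = lim_{s→0} 5/(s+13) = 5/13

Final answer: 5/13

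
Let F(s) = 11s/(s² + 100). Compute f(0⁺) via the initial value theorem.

f(0⁺) = lim_{s→∞} s·11s/(s² + 100) = lim_{s→∞} 11s²/(s² + 100) = 11

Final answer: 11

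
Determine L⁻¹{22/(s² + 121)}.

This is the form c·a/(s² + a²) with a = 11, c = 2. L⁻¹ = 2·sin(11t)

Final answer: 2·sin(11t)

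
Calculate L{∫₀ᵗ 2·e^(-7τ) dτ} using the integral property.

L{∫₀ᵗ f(τ)dτ} = F(s)/s with F(s) = 2/(s+7), so L{∫₀ᵗ 2·e^(-7τ) dτ} = 2/(s(s+7))

Final answer: 2/(s(s+7))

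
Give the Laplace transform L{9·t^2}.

L{t^n} = n!/s^(n+1), so L{t^2} = 2/s^3. Then L{9·t^2} = 9·2/s^3 = 18/s^3

Final answer: 18/s^3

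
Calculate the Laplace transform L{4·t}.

L{t^n} = n!/s^(n+1), so L{t} = 1/s^2. Then L{4·t} = 4·1/s^2 = 4/s^2

Final answer: 4/s^2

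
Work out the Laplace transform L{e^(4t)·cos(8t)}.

L{e^(at)·cos(ωt)} = (s-a)/((s-a)² + ω²), so L{e^(4t)·cos(8t)} = (s-4)/((s-4)² + 64)

Final answer: (s-4)/((s-4)² + 64)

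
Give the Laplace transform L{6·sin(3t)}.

L{sin(ωt)} = ω/(s² + ω²), so L{sin(3t)} = 3/(s² + 9). Then L{6·sin(3t)} = 6·3/(s² + 9) = 18/(s² + 9)

Final answer: 18/(s² + 9)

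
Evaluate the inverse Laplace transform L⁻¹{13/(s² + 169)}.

L⁻¹{13/(s² + 169)} = sin(13t)

Final answer: sin(13t)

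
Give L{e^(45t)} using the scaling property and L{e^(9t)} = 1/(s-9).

Using L{f(at)} = (1/a)F(s/a) with a=5 and f(t) = e^(9t): L{e^(45t)} = (1/5) · 1/((s/5)-9) = (1/5) · 5/(s-45) = 1/(s-45)

Final answer: 1/(s-45)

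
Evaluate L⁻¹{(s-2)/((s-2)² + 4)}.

Using frequency shift: L⁻¹{(s-a)/((s-a)² + b²)} = e^(at)cos(bt). Here a=2, b=2

Final answer: e^(2t)·cos(2t)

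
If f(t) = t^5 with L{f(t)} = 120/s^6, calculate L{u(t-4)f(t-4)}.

Time shift theorem: L{u(t-a)f(t-a)} = e^(-as)F(s). Here a=4, F(s) = 120/s^6, so L{u(t-4)f(t-4)} = e^(-4s)·120/s^6

Final answer: e^(-4s)·120/s^6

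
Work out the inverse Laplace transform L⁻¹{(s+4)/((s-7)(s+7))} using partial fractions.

Using partial fractions, f(t) = (11e^(7t) + 3e^(-7t))/14

Final answer: (11e^(7t) + 3e^(-7t))/14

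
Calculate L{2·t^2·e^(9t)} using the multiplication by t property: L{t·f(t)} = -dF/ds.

Using L{t^n·e^(at)} = n!/(s-a)^(n+1), L{t^2·e^(9t)} = 2/(s-9)^3, so L{2·t^2·e^(9t)} = 2·2/(s-9)^3 = 4/(s-9)^3

Final answer: 4/(s-9)^3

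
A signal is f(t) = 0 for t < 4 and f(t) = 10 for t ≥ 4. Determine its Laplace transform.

f(t) = 10·u(t-4). L{u(t-4)} = e^(-4s)/s, so L{f(t)} = 10·e^(-4s)/s

Final answer: 10·e^(-4s)/s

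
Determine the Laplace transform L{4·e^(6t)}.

L{e^(at)} = 1/(s-a), so L{e^(6t)} = 1/(s-6). Then L{4·e^(6t)} = 4/(s-6)

Final answer: 4/(s-6)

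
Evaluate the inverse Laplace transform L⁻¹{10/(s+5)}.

L⁻¹{1/(s-a)} = e^(at), so L⁻¹{1/(s+5)} = e^(-5t), and L⁻¹{10/(s+5)} = 10·e^(-5t)

Final answer: 10·e^(-5t)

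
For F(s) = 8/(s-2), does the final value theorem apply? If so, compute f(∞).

sF(s) = 8s/(s-2) has a pole at s = 2 in the right half-plane. Theorem does NOT apply (unstable system; f(t) = 8·e^(2t) grows without bound).

Final answer: Not applicable (unstable)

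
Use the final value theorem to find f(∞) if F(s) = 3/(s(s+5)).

f(∞) = lim_{s→0} s·3/(s(s+5)) = lim_{s→0} 3/(s+5) = 3/5 = 3/5

Final answer: 3/5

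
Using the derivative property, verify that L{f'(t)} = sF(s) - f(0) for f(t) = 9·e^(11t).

f'(t) = 99e^(11t). Direct: L{f'(t)} = 99/(s-11). Property: s·9/(s-11) - 9 = (9s - 9(s-11))/(s-11) = 99/(s-11). ✓

Final answer: 99/(s-11)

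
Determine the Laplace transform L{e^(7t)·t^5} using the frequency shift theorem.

L{e^(at)·t^n} = n!/(s-a)^(n+1), so L{e^(7t)·t^5} = 120/(s-7)^6

Final answer: 120/(s-7)^6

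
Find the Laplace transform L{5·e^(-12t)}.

L{e^(at)} = 1/(s-a), so L{e^(-12t)} = 1/(s+12). Then L{5·e^(-12t)} = 5/(s+12)

Final answer: 5/(s+12)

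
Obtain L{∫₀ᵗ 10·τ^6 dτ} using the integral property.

L{∫₀ᵗ f(τ)dτ} = F(s)/s with f(t) = 10t^6. F(s) = 7200/s^7, so L{∫₀ᵗ 10·τ^6 dτ} = (7200/s^7)/s = 7200/s^8. (Check: ∫₀ᵗ 10·τ^6 dτ = 10t^7/7.)

Final answer: 7200/s^8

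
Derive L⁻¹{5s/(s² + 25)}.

This is the form c·s/(s² + a²) with a = 5, c = 5. L⁻¹ = 5·cos(5t)

Final answer: 5·cos(5t)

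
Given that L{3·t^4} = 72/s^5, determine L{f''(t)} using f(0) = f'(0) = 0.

L{f''(t)} = s²F(s) - sf(0) - f'(0) = s²·72/s^5 - 0 - 0 = 72/s^3

Final answer: 72/s^3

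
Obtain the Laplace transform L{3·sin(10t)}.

L{sin(ωt)} = ω/(s² + ω²), so L{sin(10t)} = 10/(s² + 100). Then L{3·sin(10t)} = 3·10/(s² + 100) = 30/(s² + 100)

Final answer: 30/(s² + 100)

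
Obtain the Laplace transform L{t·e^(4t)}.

L{t^n·e^(at)} = n!/(s-a)^(n+1), so L{t·e^(4t)} = 1/(s-4)^2

Final answer: 1/(s-4)^2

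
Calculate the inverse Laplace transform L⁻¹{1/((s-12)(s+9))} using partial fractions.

Decompose: A/(s-12) + B/(s+9). A = 1/21, B = -1/21. f(t) = (e^(12t) - e^(-9t))/21

Final answer: (e^(12t) - e^(-9t))/21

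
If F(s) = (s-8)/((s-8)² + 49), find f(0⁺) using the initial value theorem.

f(0⁺) = lim_{s→∞} sF(s) = lim_{s→∞} s(s-8)/((s-8)² + 49) = 1

Final answer: 1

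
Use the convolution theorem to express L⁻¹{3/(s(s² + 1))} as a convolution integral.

3/(s(s² + 1)) = (1/s)·(3/(s² + 1)) = L{1}·L{3·sin(t)}. So f(t) = 1*(3·sin(t)) = ∫₀ᵗ 3·sin(τ) dτ

Final answer: ∫₀ᵗ 3·sin(τ) dτ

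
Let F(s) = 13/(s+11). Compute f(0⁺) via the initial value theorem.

f(0⁺) = lim_{s→∞} s·13/(s+11) = lim_{s→∞} 13s/(s+11) = 13

Final answer: 13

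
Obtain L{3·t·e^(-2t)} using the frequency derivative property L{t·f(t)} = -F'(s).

L{e^(-2t)} = 1/(s+2). By frequency derivative: L{t·e^(-2t)} = -d/ds[1/(s+2)] = -(-1)/(s+2)² = 1/(s+2)². Then L{3·t·e^(-2t)} = 3·1/(s+2)² = 3/(s+2)²

Final answer: 3/(s+2)²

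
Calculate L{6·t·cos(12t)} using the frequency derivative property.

L{cos(12t)} = s/(s² + 144). Derivative: d/ds[s/(s² + 144)] = [(s² + 144) - s·2s]/(s² + 144)² = (144 - s²)/(s² + 144)². So L{t·cos(12t)} = -F'(s) = (s² - 144)/(s² + 144)². Then L{6·t·cos(12t)} = 6·(s² - 144)/(s² + 144)²

Final answer: 6·(s² - 144)/(s² + 144)²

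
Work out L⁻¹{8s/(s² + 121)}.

This is the form c·s/(s² + a²) with a = 11, c = 8. L⁻¹ = 8·cos(11t)

Final answer: 8·cos(11t)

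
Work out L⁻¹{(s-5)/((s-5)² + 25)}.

Using frequency shift: L⁻¹{(s-a)/((s-a)² + b²)} = e^(at)cos(bt). Here a=5, b=5

Final answer: e^(5t)·cos(5t)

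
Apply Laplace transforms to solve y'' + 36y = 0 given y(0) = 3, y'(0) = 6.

L{y''} + 36L{y} = 0. s²Y - 3s - 6 + 36Y = 0. Y(s² + 36) = 3s + 6. Y = (3s + 6)/(s² + 36). Inverting: y(t) = 3cos(6t) + sin(6t)

Final answer: y(t) = 3cos(6t) + sin(6t)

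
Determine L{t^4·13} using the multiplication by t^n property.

L{13} = 13/s. d^1/ds^1[1/s] = -1/s². d^2/ds^2[1/s] = 2/s^3. d^3/ds^3[1/s] = -6/s^4. d^4/ds^4[1/s] = 24/s^5. So L{t^4} = (-1)^{4}·24/s^5 = 24/s^5. Then L{t^4·13} = 13·24/s^5 = 312/s^5

Final answer: 312/s^5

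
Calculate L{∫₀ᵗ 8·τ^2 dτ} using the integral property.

L{∫₀ᵗ f(τ)dτ} = F(s)/s with f(t) = 8t^2. F(s) = 16/s^3, so L{∫₀ᵗ 8·τ^2 dτ} = (16/s^3)/s = 16/s^4. (Check: ∫₀ᵗ 8·τ^2 dτ = 8t^3/3.)

Final answer: 16/s^4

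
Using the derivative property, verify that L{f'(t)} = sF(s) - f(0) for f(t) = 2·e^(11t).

f'(t) = 22e^(11t). Direct: L{f'(t)} = 22/(s-11). Property: s·2/(s-11) - 2 = (2s - 2(s-11))/(s-11) = 22/(s-11). ✓

Final answer: 22/(s-11)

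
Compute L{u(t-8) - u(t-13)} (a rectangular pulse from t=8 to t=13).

L{u(t-a)} = e^(-as)/s. L{u(t-8) - u(t-13)} = (e^(-8s) - e^(-13s))/s

Final answer: (e^(-8s) - e^(-13s))/s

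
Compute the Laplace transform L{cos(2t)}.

L{cos(ωt)} = s/(s² + ω²), so L{cos(2t)} = s/(s² + 4)

Final answer: s/(s² + 4)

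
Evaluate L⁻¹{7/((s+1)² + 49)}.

Form: b/((s-a)² + b²) → e^(at)sin(bt). With a=-1, b=7

Final answer: e^(-t)·sin(7t)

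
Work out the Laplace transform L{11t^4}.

L{11t^4} = 11 · L{t^4} = 11 · 24/s^5 = 264/s^5

Final answer: 264/s^5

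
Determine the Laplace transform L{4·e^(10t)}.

L{e^(at)} = 1/(s-a), so L{e^(10t)} = 1/(s-10). Then L{4·e^(10t)} = 4/(s-10)

Final answer: 4/(s-10)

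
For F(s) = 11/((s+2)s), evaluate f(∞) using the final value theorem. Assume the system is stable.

f(∞) = lim_{s→0} sF(s) = lim_{s→0} 11/(s+2) = 11/2

Final answer: 11/2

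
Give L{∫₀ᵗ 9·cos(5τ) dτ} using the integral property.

L{∫₀ᵗ f(τ)dτ} = F(s)/s with F(s) = 9s/(s² + 25), so the result is (9s/(s² + 25))/s = 9/(s² + 25)

Final answer: 9/(s² + 25)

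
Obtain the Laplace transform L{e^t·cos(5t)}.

L{e^(at)·cos(ωt)} = (s-a)/((s-a)² + ω²), so L{e^t·cos(5t)} = (s-1)/((s-1)² + 25)

Final answer: (s-1)/((s-1)² + 25)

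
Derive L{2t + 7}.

L{2t + 7} = 2·L{t} + 7·L{1} = 2/s² + 7/s

Final answer: 2/s² + 7/s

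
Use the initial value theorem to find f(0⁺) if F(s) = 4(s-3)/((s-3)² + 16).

f(0⁺) = lim_{s→∞} sF(s) = lim_{s→∞} 4s(s-3)/((s-3)² + 16) = 4

Final answer: 4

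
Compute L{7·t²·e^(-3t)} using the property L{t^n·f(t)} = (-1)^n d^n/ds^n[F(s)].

L{e^(-3t)} = 1/(s+3). d/ds[1/(s+3)] = -1/(s+3)². d²/ds²[1/(s+3)] = 2/(s+3)³. So L{t²·e^(-3t)} = (-1)² · 2/(s+3)³ = 2/(s+3)³. Then L{7·t²·e^(-3t)} = 7·2/(s+3)³ = 14/(s+3)³

Final answer: 14/(s+3)³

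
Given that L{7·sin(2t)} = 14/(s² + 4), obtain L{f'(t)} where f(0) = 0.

L{f'(t)} = s·F(s) - f(0) = s·14/(s² + 4) - 0 = 14s/(s² + 4)

Final answer: 14s/(s² + 4)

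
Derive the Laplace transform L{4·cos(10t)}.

L{cos(ωt)} = s/(s² + ω²), so L{cos(10t)} = s/(s² + 100). Then L{4·cos(10t)} = 4·s/(s² + 100) = 4s/(s² + 100)

Final answer: 4s/(s² + 100)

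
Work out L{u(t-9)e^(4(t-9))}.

u(t-a)f(t-a) with f(t)=e^(4t). L{e^(4t)} = 1/(s-4). By time shift: e^(-9s)/(s-4)

Final answer: e^(-9s)/(s-4)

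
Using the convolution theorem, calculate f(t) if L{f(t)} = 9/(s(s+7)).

9/(s(s+7)) = (9/s)·(1/(s+7)) = L{9}·L{e^(-7t)}. By convolution, f(t) = 9*e^(-7t) = ∫₀ᵗ 9·e^(-7τ) dτ = 9·(1 - e^(-7t))/7

Final answer: 9·(1 - e^(-7t))/7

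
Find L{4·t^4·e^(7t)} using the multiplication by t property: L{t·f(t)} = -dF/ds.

Using L{t^n·e^(at)} = n!/(s-a)^(n+1), L{t^4·e^(7t)} = 24/(s-7)^5, so L{4·t^4·e^(7t)} = 4·24/(s-7)^5 = 96/(s-7)^5

Final answer: 96/(s-7)^5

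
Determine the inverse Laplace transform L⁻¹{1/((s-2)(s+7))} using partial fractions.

Decompose: A/(s-2) + B/(s+7). A = 1/9, B = -1/9. f(t) = (e^(2t) - e^(-7t))/9

Final answer: (e^(2t) - e^(-7t))/9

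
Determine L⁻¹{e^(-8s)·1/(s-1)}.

L⁻¹{1/(s-1)} = e^t. By the time shift theorem, L⁻¹{e^(-as)F(s)} = u(t-a)f(t-a) with a=8, so L⁻¹{e^(-8s)·1/(s-1)} = u(t-8)·e^(t-8)

Final answer: u(t-8)·e^(t-8)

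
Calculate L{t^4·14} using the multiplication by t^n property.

L{14} = 14/s. d^1/ds^1[1/s] = -1/s². d^2/ds^2[1/s] = 2/s^3. d^3/ds^3[1/s] = -6/s^4. d^4/ds^4[1/s] = 24/s^5. So L{t^4} = (-1)^{4}·24/s^5 = 24/s^5. Then L{t^4·14} = 14·24/s^5 = 336/s^5

Final answer: 336/s^5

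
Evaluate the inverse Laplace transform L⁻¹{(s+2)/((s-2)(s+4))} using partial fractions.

Using partial fractions, f(t) = (4e^(2t) + 2e^(-4t))/6

Final answer: (4e^(2t) + 2e^(-4t))/6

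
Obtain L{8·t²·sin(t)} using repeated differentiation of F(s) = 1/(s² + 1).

F(s) = 1/(s² + 1). F'(s) = -2s/(s² + 1)². F''(s) = -2(1 - 3s²)/(s² + 1)³ = (6s² - 2)/(s² + 1)³. So L{t²·sin(t)} = (-1)² F''(s) = (6s² - 2)/(s² + 1)³. Then L{8·t²·sin(t)} = 8·(6s² - 2)/(s² + 1)³ = (48s² - 16)/(s² + 1)³

Final answer: (48s² - 16)/(s² + 1)³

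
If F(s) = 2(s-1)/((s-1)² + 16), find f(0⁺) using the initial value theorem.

f(0⁺) = lim_{s→∞} sF(s) = lim_{s→∞} 2s(s-1)/((s-1)² + 16) = 2

Final answer: 2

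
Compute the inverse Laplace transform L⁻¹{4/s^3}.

L⁻¹{n!/s^(n+1)} = t^n with n=2. So L⁻¹{2/s^3} = t^2, and L⁻¹{4/s^3} = (4/2)·t^2 = 2·t^2

Final answer: 2·t^2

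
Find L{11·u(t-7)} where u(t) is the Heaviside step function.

L{u(t-a)} = e^(-as)/s. Here a=7, so L{u(t-7)} = e^(-7s)/s, and L{11·u(t-7)} = 11·e^(-7s)/s

Final answer: 11·e^(-7s)/s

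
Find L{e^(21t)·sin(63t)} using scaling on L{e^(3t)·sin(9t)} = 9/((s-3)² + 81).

Scaling with a=7: L{e^(21t)·sin(63t)} = (1/7) · 9/((s/7-3)² + 81). Simplifying: 63/((s-21)² + 3969)

Final answer: 63/((s-21)² + 3969)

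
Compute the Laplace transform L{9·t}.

L{t^n} = n!/s^(n+1), so L{t} = 1/s^2. Then L{9·t} = 9·1/s^2 = 9/s^2

Final answer: 9/s^2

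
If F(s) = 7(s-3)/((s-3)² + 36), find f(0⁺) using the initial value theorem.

f(0⁺) = lim_{s→∞} sF(s) = lim_{s→∞} 7s(s-3)/((s-3)² + 36) = 7

Final answer: 7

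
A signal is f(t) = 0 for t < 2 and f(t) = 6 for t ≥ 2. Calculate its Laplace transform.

f(t) = 6·u(t-2). L{u(t-2)} = e^(-2s)/s, so L{f(t)} = 6·e^(-2s)/s

Final answer: 6·e^(-2s)/s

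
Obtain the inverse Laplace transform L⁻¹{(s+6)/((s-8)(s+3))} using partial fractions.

Using partial fractions, f(t) = (14e^(8t) - 3e^(-3t))/11

Final answer: (14e^(8t) - 3e^(-3t))/11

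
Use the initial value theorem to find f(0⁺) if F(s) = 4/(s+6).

f(0⁺) = lim_{s→∞} s·4/(s+6) = lim_{s→∞} 4s/(s+6) = 4

Final answer: 4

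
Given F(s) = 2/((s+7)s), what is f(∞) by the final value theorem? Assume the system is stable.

f(∞) = lim_{s→0} sF(s) = lim_{s→0} 2/(s+7) = 2/7

Final answer: 2/7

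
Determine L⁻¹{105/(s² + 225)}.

This is the form c·a/(s² + a²) with a = 15, c = 7. L⁻¹ = 7·sin(15t)

Final answer: 7·sin(15t)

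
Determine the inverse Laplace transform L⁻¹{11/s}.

L⁻¹{c/s} = c, so L⁻¹{11/s} = 11

Final answer: 11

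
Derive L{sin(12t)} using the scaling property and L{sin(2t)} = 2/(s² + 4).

Using L{f(at)} = (1/a)F(s/a) with a=6: L{sin(12t)} = (1/6) · 2/((s/6)² + 4) = (1/6) · 2·36/(s² + 144) = 12/(s² + 144)

Final answer: 12/(s² + 144)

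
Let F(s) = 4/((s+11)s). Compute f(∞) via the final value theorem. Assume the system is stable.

f(∞) = lim_{s→0} sF(s) = lim_{s→0} 4/(s+11) = 4/11

Final answer: 4/11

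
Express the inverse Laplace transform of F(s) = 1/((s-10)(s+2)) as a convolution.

1/((s-10)(s+2)) = (1/(s-10))·(1/(s+2)) = L{e^(10t)}·L{e^(-2t)}. So f(t) = e^(10t)*e^(-2t) = ∫₀ᵗ e^(10τ)·e^(-2(t-τ)) dτ

Final answer: ∫₀ᵗ e^(10τ)·e^(-2(t-τ)) dτ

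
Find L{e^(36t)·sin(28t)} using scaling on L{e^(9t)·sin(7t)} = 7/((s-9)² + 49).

Scaling with a=4: L{e^(36t)·sin(28t)} = (1/4) · 7/((s/4-9)² + 49). Simplifying: 28/((s-36)² + 784)

Final answer: 28/((s-36)² + 784)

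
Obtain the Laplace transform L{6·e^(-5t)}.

L{e^(at)} = 1/(s-a), so L{e^(-5t)} = 1/(s+5). Then L{6·e^(-5t)} = 6/(s+5)

Final answer: 6/(s+5)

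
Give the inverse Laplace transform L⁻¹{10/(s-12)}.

L⁻¹{1/(s-a)} = e^(at), so L⁻¹{1/(s-12)} = e^(12t), and L⁻¹{10/(s-12)} = 10·e^(12t)

Final answer: 10·e^(12t)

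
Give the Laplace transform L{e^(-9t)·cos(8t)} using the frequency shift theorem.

Frequency shift: L{e^(at)f(t)} = F(s-a). L{e^(-9t)·cos(8t)} = (s+9)/((s+9)² + 64)

Final answer: (s+9)/((s+9)² + 64)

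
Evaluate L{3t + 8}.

L{3t + 8} = 3·L{t} + 8·L{1} = 3/s² + 8/s

Final answer: 3/s² + 8/s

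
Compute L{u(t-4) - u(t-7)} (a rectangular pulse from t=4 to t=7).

L{u(t-a)} = e^(-as)/s. L{u(t-4) - u(t-7)} = (e^(-4s) - e^(-7s))/s

Final answer: (e^(-4s) - e^(-7s))/s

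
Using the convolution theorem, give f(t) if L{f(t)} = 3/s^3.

3/s^3 = (3/s)·(1/s^2) = L{3}·L{t}. By convolution, f(t) = 3*t = ∫₀ᵗ 3·τ dτ = 3·t²/2

Final answer: 3·t²/2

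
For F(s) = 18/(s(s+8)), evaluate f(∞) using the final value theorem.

f(∞) = lim_{s→0} s·18/(s(s+8)) = lim_{s→0} 18/(s+8) = 18/8 = 9/4

Final answer: 9/4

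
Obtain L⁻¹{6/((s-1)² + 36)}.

Form: b/((s-a)² + b²) → e^(at)sin(bt). With a=1, b=6

Final answer: e^t·sin(6t)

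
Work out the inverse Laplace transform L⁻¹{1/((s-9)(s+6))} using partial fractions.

Decompose: A/(s-9) + B/(s+6). A = 1/15, B = -1/15. f(t) = (e^(9t) - e^(-6t))/15

Final answer: (e^(9t) - e^(-6t))/15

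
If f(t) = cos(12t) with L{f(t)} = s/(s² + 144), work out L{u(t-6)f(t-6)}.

Time shift theorem: L{u(t-a)f(t-a)} = e^(-as)F(s). Here a=6, F(s) = s/(s² + 144), so L{u(t-6)f(t-6)} = e^(-6s)·s/(s² + 144)

Final answer: e^(-6s)·s/(s² + 144)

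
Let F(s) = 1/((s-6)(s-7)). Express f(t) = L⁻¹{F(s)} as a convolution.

1/((s-6)(s-7)) = (1/(s-6))·(1/(s-7)) = L{e^(6t)}·L{e^(7t)}. So f(t) = e^(6t)*e^(7t) = ∫₀ᵗ e^(6τ)·e^(7(t-τ)) dτ

Final answer: ∫₀ᵗ e^(6τ)·e^(7(t-τ)) dτ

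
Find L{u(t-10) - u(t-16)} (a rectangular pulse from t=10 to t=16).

L{u(t-a)} = e^(-as)/s. L{u(t-10) - u(t-16)} = (e^(-10s) - e^(-16s))/s

Final answer: (e^(-10s) - e^(-16s))/s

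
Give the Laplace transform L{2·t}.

L{t^n} = n!/s^(n+1), so L{t} = 1/s^2. Then L{2·t} = 2·1/s^2 = 2/s^2

Final answer: 2/s^2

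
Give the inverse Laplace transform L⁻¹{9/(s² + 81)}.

L⁻¹{9/(s² + 81)} = sin(9t)

Final answer: sin(9t)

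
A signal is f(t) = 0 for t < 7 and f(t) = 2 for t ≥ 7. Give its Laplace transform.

f(t) = 2·u(t-7). L{u(t-7)} = e^(-7s)/s, so L{f(t)} = 2·e^(-7s)/s

Final answer: 2·e^(-7s)/s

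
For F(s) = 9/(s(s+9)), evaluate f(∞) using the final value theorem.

f(∞) = lim_{s→0} s·9/(s(s+9)) = lim_{s→0} 9/(s+9) = 9/9 = 1

Final answer: 1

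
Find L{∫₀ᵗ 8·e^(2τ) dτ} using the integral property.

L{∫₀ᵗ f(τ)dτ} = F(s)/s with F(s) = 8/(s-2), so L{∫₀ᵗ 8·e^(2τ) dτ} = 8/(s(s-2))

Final answer: 8/(s(s-2))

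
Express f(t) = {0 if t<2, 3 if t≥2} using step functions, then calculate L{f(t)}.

f(t) = 3·u(t-2). L{u(t-2)} = e^(-2s)/s, so L{f(t)} = 3·e^(-2s)/s

Final answer: 3·e^(-2s)/s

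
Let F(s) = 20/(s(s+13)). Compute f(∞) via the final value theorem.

f(∞) = lim_{s→0} s·20/(s(s+13)) = lim_{s→0} 20/(s+13) = 20/13 = 20/13

Final answer: 20/13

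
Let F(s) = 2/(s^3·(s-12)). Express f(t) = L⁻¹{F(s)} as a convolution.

2/(s^3·(s-12)) = (2/s^3)·(1/(s-12)) = L{t^2}·L{e^(12t)}. So f(t) = t^2*e^(12t) = ∫₀ᵗ τ^2·e^(12(t-τ)) dτ

Final answer: ∫₀ᵗ τ^2·e^(12(t-τ)) dτ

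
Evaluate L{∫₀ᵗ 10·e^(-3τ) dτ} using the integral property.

L{∫₀ᵗ f(τ)dτ} = F(s)/s with F(s) = 10/(s+3), so L{∫₀ᵗ 10·e^(-3τ) dτ} = 10/(s(s+3))

Final answer: 10/(s(s+3))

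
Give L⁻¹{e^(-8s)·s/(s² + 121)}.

L⁻¹{s/(s² + 121)} = cos(11t). By the time shift theorem, L⁻¹{e^(-as)F(s)} = u(t-a)f(t-a) with a=8, so L⁻¹{e^(-8s)·s/(s² + 121)} = u(t-8)·cos(11(t-8))

Final answer: u(t-8)·cos(11(t-8))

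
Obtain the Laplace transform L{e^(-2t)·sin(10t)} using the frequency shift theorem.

Frequency shift: L{e^(at)f(t)} = F(s-a). L{e^(-2t)·sin(10t)} = 10/((s+2)² + 100)

Final answer: 10/((s+2)² + 100)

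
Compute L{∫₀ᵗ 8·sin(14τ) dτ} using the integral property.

L{∫₀ᵗ f(τ)dτ} = F(s)/s with F(s) = 112/(s² + 196), so the result is (112/(s² + 196))/s = 112/(s(s² + 196))

Final answer: 112/(s(s² + 196))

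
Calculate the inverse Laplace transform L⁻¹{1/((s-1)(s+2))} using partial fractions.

Decompose: A/(s-1) + B/(s+2). A = 1/3, B = -1/3. f(t) = (e^t - e^(-2t))/3

Final answer: (e^t - e^(-2t))/3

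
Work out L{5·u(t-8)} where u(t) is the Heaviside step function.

L{u(t-a)} = e^(-as)/s. Here a=8, so L{u(t-8)} = e^(-8s)/s, and L{5·u(t-8)} = 5·e^(-8s)/s

Final answer: 5·e^(-8s)/s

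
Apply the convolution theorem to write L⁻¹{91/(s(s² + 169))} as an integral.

91/(s(s² + 169)) = (1/s)·(91/(s² + 169)) = L{1}·L{7·sin(13t)}. So f(t) = 1*(7·sin(13t)) = ∫₀ᵗ 7·sin(13τ) dτ

Final answer: ∫₀ᵗ 7·sin(13τ) dτ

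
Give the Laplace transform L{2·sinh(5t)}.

L{sinh(ωt)} = ω/(s² - ω²), so L{sinh(5t)} = 5/(s² - 25). Then L{2·sinh(5t)} = 2·5/(s² - 25) = 10/(s² - 25)

Final answer: 10/(s² - 25)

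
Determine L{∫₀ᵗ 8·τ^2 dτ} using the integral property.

L{∫₀ᵗ f(τ)dτ} = F(s)/s with f(t) = 8t^2. F(s) = 16/s^3, so L{∫₀ᵗ 8·τ^2 dτ} = (16/s^3)/s = 16/s^4. (Check: ∫₀ᵗ 8·τ^2 dτ = 8t^3/3.)

Final answer: 16/s^4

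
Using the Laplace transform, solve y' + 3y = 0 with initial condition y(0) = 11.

L{y'} + 3L{y} = 0. sY - 11 + 3Y = 0. Y(s+3) = 11. Y = 11/(s+3)

Final answer: y(t) = 11e^(-3t)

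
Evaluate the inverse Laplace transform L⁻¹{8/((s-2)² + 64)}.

Using frequency shift, L⁻¹{8/((s-2)² + 64)} = e^(2t)·sin(8t)

Final answer: e^(2t)·sin(8t)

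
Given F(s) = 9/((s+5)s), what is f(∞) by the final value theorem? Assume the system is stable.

f(∞) = lim_{s→0} sF(s) = lim_{s→0} 9/(s+5) = 9/5

Final answer: 9/5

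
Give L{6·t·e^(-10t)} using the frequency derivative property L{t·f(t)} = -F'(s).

L{e^(-10t)} = 1/(s+10). By frequency derivative: L{t·e^(-10t)} = -d/ds[1/(s+10)] = -(-1)/(s+10)² = 1/(s+10)². Then L{6·t·e^(-10t)} = 6·1/(s+10)² = 6/(s+10)²

Final answer: 6/(s+10)²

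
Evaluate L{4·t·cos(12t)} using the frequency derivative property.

L{cos(12t)} = s/(s² + 144). Derivative: d/ds[s/(s² + 144)] = [(s² + 144) - s·2s]/(s² + 144)² = (144 - s²)/(s² + 144)². So L{t·cos(12t)} = -F'(s) = (s² - 144)/(s² + 144)². Then L{4·t·cos(12t)} = 4·(s² - 144)/(s² + 144)²

Final answer: 4·(s² - 144)/(s² + 144)²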